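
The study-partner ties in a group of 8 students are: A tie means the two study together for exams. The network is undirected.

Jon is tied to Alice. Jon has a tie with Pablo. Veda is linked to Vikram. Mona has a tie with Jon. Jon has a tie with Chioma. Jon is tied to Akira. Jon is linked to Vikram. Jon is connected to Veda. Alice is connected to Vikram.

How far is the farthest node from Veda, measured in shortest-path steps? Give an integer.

Distances from Veda: Akira:2, Alice:2, Chioma:2, Jon:1, Mona:2, Pablo:2, Vikram:1.
The largest is 2 (to Mona, Akira, Pablo, Alice, and Chioma), so the eccentricity of Veda is 2.

2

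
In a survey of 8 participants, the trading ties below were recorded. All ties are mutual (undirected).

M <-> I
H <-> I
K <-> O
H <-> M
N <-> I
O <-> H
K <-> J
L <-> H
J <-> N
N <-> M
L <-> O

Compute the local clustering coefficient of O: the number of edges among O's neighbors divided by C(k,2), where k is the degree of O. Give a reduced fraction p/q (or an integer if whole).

1/3

O's neighbors: H, K, and L (k = 3).
Possible neighbor pairs: C(3,2) = 3. Edges among them: H–L → e = 1.
Clustering(O) = 1/3.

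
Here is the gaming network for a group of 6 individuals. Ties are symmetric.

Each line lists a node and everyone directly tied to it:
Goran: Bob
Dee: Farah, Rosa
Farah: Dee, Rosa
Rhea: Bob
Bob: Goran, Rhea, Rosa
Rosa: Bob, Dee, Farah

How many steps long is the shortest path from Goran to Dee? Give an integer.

One shortest route is Goran – Bob – Rosa – Dee, which uses 3 edges, and at distance 2 from Goran we only reach {Rhea, Rosa}, which does not include Dee. So d(Goran,Dee) = 3.

3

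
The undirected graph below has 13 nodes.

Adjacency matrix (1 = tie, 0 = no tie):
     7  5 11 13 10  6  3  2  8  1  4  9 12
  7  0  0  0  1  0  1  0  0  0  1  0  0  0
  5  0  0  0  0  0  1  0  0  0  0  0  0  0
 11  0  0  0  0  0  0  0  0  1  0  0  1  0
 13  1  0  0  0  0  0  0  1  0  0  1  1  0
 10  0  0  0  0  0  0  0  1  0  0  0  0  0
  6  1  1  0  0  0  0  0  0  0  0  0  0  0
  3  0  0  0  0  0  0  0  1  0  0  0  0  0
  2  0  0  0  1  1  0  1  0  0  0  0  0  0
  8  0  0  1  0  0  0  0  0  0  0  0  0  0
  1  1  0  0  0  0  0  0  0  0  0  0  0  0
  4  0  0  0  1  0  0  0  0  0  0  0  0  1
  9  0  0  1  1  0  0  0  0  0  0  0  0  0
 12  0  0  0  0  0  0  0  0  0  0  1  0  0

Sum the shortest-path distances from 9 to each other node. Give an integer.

29

Distances from 9: 1:3, 2:2, 3:3, 4:2, 5:4, 6:3, 7:2, 8:2, 10:3, 11:1, 12:3, 13:1.
Sum = 3 + 2 + 3 + 2 + 4 + 3 + 2 + 2 + 3 + 1 + 3 + 1 = 29.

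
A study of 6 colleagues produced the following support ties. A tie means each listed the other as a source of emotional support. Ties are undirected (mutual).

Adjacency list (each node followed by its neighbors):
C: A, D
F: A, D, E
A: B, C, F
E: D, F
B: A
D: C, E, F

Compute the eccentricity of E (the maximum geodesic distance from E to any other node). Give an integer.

Distances from E: A:2, B:3, C:2, D:1, F:1.
The largest is 3 (to B), so the eccentricity of E is 3.

3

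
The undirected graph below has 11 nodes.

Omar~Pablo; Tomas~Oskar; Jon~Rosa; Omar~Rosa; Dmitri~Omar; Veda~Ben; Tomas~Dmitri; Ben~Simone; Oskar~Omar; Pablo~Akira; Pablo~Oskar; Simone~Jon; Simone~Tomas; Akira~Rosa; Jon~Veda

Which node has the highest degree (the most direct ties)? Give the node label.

Degrees — Akira:2, Ben:2, Dmitri:2, Jon:3, Omar:4, Oskar:3, Pablo:3, Rosa:3, Simone:3, Tomas:3, Veda:2.
The maximum is 4, attained only by Omar.

Omar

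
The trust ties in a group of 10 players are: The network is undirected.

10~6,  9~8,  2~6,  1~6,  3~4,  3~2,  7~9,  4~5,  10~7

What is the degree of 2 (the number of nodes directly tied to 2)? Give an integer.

2

2 is directly tied to 3 and 6. That is 2 neighbors, so the degree of 2 is 2.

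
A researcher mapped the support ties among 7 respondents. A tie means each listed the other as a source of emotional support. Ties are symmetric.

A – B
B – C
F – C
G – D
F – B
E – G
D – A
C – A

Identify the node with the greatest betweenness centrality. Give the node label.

A

Unnormalized betweenness of each node: A:9, B:2, C:2, D:8, E:0, F:0, G:5.
A has the largest value, 9, making it the main broker — the node through which the most shortest paths run.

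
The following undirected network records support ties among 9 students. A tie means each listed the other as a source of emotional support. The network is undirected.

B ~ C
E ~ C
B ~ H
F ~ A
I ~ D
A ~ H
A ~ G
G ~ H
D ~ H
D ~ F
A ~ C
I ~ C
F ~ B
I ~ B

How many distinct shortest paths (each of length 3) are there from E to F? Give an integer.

The shortest distance is 3. The length-3 paths are: E–C–A–F; E–C–B–F.
That gives 2 distinct shortest paths.

2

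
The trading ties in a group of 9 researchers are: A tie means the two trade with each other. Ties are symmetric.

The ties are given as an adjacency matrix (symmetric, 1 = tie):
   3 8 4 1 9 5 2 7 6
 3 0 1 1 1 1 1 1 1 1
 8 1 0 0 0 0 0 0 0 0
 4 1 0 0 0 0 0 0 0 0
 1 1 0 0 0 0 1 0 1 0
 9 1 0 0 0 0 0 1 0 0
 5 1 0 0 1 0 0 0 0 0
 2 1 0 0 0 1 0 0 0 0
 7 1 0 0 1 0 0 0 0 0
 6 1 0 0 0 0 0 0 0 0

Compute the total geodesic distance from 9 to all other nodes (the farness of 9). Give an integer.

14

Distances from 9: 1:2, 2:1, 3:1, 4:2, 5:2, 6:2, 7:2, 8:2.
Sum = 2 + 1 + 1 + 2 + 2 + 2 + 2 + 2 = 14.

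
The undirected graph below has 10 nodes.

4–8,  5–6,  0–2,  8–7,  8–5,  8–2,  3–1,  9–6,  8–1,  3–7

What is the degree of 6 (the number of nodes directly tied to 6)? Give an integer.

6 is directly tied to 5 and 9. That is 2 neighbors, so the degree of 6 is 2.

2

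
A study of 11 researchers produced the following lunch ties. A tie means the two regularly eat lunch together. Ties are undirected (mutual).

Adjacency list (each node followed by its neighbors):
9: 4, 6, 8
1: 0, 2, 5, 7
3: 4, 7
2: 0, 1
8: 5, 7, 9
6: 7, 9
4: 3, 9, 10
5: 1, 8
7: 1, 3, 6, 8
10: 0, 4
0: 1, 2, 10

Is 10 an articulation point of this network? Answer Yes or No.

No

Even without 10, every remaining node can still reach every other (the residual graph is connected), so 10 is not a cut vertex.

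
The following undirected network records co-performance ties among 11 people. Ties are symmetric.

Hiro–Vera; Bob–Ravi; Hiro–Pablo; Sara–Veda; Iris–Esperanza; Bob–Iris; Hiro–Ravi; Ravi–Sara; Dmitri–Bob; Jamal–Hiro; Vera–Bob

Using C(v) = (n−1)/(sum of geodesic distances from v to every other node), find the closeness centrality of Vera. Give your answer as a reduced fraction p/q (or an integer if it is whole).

Distances from Vera: Bob:1, Dmitri:2, Esperanza:3, Hiro:1, Iris:2, Jamal:2, Pablo:2, Ravi:2, Sara:3, Veda:4. Sum = 22.
n = 11, so closeness = 10/22 = 5/11.

5/11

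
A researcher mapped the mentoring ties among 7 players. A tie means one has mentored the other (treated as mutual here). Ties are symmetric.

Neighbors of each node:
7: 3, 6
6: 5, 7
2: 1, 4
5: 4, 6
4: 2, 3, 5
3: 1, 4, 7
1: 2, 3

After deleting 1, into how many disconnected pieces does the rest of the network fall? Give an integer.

1

1's neighbors (2 and 3) remain reachable from one another through other ties, so the rest of the network stays in one piece.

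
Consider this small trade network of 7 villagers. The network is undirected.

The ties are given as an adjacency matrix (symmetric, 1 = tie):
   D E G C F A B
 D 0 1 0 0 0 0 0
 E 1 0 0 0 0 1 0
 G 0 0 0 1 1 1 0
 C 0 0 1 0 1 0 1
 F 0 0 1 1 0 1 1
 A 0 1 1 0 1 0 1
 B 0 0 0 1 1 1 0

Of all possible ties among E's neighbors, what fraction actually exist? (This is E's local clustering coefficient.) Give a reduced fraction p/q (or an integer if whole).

0

E's neighbors: A and D (k = 2).
Possible neighbor pairs: C(2,2) = 1. Edges among them: none → e = 0.
Clustering(E) = 0/1.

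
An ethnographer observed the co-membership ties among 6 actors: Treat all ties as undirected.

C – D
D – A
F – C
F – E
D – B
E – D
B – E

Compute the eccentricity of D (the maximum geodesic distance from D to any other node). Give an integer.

2

Distances from D: A:1, B:1, C:1, E:1, F:2.
The largest is 2 (to F), so the eccentricity of D is 2.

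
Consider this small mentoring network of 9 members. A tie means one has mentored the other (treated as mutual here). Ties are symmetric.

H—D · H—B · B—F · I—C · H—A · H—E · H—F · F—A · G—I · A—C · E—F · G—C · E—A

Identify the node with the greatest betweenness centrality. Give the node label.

A

Unnormalized betweenness of each node: A:15, B:0, C:12, D:0, E:0, F:5/2, G:0, H:19/2, I:0.
A has the largest value, 15, making it the main broker — the node through which the most shortest paths run.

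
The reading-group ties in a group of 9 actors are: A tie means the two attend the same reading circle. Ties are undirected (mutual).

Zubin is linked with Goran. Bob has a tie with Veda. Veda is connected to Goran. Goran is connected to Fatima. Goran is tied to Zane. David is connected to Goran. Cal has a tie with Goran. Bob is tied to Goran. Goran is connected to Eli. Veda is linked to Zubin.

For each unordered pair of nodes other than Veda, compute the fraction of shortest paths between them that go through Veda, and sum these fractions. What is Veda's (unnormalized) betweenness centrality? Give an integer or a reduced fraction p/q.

1/2

Pairs whose geodesics pass through Veda — Zubin–Bob: 1/2.
All other pairs contribute 0.
Summing the contributions gives betweenness(Veda) = 1/2.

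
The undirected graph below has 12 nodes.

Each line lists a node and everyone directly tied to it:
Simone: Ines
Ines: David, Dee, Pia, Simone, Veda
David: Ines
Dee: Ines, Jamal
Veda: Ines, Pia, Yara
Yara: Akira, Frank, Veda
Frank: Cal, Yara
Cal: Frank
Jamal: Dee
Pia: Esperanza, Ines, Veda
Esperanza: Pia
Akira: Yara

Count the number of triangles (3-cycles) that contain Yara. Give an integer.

Yara's neighbors are Akira, Frank, and Veda, but none of them are tied to each other, so no triangle contains Yara.

0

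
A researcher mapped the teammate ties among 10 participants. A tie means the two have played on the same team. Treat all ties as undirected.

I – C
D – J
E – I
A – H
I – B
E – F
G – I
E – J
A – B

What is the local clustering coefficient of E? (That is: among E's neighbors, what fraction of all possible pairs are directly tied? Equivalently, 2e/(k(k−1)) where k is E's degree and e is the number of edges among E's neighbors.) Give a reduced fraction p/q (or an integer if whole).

E's neighbors: F, I, and J (k = 3).
Possible neighbor pairs: C(3,2) = 3. Edges among them: none → e = 0.
Clustering(E) = 0/3 = 0.

0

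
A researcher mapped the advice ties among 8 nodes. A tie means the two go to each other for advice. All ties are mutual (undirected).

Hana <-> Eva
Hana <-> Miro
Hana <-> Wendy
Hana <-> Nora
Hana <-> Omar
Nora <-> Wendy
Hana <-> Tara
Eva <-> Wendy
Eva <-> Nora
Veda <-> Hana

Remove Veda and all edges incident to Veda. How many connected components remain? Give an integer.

1

Veda's neighbors (Hana) remain reachable from one another through other ties, so the rest of the network stays in one piece.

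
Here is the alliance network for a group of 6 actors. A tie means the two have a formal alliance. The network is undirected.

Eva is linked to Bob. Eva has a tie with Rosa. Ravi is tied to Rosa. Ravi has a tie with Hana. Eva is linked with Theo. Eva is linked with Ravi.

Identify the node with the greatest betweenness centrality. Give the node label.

Eva

Unnormalized betweenness of each node: Bob:0, Eva:7, Hana:0, Ravi:4, Rosa:0, Theo:0.
Eva has the largest value, 7, making it the main broker — the node through which the most shortest paths run.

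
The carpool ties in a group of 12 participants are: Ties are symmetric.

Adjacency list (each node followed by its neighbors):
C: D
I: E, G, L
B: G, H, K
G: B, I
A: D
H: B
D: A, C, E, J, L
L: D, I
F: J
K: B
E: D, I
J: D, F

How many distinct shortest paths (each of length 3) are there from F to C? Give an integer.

The shortest distance is 3, and the only length-3 path is F–J–D–C. So there is exactly 1 shortest path.

1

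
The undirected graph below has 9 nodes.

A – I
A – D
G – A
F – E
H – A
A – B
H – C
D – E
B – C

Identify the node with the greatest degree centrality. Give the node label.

A

Degrees — A:5, B:2, C:2, D:2, E:2, F:1, G:1, H:2, I:1.
The maximum is 5, attained only by A.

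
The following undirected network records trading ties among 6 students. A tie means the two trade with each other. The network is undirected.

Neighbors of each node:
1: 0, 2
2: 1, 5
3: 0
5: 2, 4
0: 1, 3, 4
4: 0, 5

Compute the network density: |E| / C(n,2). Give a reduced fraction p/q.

2/5

There are 6 edges and 6 nodes, so the maximum possible is C(6,2) = 15.
Density = 6/15 = 2/5.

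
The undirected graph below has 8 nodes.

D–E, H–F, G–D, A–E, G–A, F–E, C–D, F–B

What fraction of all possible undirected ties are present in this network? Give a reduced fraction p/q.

There are 8 edges and 8 nodes, so the maximum possible is C(8,2) = 28.
Density = 8/28 = 2/7.

2/7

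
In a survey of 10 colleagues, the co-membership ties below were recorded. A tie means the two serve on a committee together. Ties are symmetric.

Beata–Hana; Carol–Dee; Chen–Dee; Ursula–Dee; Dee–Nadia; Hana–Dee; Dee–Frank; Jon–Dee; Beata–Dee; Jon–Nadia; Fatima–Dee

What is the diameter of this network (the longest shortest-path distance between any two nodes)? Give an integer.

2

Eccentricity of each node (its greatest distance to any other): Beata:2, Carol:2, Chen:2, Dee:1, Fatima:2, Frank:2, Hana:2, Jon:2, Nadia:2, Ursula:2.
The maximum eccentricity is 2, realized for instance by the pair Frank–Fatima via Frank – Dee – Fatima. So the diameter is 2.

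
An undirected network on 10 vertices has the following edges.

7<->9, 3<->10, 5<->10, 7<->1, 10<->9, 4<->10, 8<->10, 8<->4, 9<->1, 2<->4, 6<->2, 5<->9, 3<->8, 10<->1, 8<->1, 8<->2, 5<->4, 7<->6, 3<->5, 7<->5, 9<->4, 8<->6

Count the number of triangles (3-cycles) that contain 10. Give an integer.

8

10's neighbors: 1, 3, 4, 5, 8, and 9.
Neighbor pairs that are themselves tied: 10–1–8; 10–1–9; 10–3–5; 10–3–8; 10–4–5; 10–4–8; 10–4–9; 10–5–9. Each forms one triangle with 10, for 8 in total.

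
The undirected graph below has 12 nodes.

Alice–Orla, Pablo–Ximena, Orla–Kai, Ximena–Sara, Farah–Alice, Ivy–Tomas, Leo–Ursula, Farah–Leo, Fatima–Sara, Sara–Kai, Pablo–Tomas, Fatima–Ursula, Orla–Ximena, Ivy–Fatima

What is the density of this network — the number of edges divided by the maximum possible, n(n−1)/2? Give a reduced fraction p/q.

There are 14 edges and 12 nodes, so the maximum possible is C(12,2) = 66.
Density = 14/66 = 7/33.

7/33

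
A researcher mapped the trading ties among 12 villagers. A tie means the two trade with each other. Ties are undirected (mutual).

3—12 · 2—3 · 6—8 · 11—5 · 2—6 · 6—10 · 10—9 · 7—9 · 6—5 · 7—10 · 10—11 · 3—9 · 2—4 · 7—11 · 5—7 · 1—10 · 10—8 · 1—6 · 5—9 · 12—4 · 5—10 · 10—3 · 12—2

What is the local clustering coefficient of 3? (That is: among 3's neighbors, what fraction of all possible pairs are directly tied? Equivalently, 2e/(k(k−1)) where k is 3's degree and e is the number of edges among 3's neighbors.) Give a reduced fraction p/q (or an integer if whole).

3's neighbors: 2, 9, 10, and 12 (k = 4).
Possible neighbor pairs: C(4,2) = 6. Edges among them: 2–12, 9–10 → e = 2.
Clustering(3) = 2/6 = 1/3.

1/3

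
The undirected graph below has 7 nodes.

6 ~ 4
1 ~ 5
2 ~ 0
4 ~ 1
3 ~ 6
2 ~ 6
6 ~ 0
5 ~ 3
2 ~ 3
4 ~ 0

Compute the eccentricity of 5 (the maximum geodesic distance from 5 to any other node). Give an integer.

3

Distances from 5: 0:3, 1:1, 2:2, 3:1, 4:2, 6:2.
The largest is 3 (to 0), so the eccentricity of 5 is 3.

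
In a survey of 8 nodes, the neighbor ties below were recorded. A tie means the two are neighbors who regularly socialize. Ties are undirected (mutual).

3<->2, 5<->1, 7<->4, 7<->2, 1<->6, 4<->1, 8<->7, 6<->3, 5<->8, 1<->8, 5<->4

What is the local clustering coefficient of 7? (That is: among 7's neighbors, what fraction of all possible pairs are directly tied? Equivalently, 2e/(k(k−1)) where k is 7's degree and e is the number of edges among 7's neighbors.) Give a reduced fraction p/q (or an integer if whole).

0

7's neighbors: 2, 4, and 8 (k = 3).
Possible neighbor pairs: C(3,2) = 3. Edges among them: none → e = 0.
Clustering(7) = 0/3 = 0.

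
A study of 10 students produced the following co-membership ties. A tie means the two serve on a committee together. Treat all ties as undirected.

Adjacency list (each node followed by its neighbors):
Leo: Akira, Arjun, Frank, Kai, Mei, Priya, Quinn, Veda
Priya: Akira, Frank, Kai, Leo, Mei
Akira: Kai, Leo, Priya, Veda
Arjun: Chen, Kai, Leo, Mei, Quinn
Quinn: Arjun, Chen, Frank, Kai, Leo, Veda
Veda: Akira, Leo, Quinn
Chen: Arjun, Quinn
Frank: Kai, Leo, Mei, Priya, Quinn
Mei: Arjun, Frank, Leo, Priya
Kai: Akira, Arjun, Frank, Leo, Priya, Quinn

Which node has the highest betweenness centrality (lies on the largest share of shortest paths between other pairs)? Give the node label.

Leo

Unnormalized betweenness of each node: Akira:5/6, Arjun:209/60, Chen:0, Frank:13/12, Kai:169/60, Leo:101/15, Mei:3/4, Priya:13/12, Quinn:341/60, Veda:8/15.
Leo has the largest value, 101/15, making it the main broker — the node through which the most shortest paths run.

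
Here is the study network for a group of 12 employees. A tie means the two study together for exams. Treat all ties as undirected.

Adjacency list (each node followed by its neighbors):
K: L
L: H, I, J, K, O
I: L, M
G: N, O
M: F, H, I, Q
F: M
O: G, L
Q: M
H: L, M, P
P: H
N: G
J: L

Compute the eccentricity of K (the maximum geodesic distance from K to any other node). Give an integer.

Distances from K: F:4, G:3, H:2, I:2, J:2, L:1, M:3, N:4, O:2, P:3, Q:4.
The largest is 4 (to F, Q, and N), so the eccentricity of K is 4.

4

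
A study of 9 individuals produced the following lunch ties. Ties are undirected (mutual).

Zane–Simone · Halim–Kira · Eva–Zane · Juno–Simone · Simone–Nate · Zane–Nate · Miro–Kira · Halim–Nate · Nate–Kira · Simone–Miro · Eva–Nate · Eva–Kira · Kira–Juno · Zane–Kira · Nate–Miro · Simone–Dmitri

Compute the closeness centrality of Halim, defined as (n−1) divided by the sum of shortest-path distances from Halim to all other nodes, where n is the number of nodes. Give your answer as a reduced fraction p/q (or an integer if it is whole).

8/15

Distances from Halim: Dmitri:3, Eva:2, Juno:2, Kira:1, Miro:2, Nate:1, Simone:2, Zane:2. Sum = 15.
n = 9, so closeness = 8/15.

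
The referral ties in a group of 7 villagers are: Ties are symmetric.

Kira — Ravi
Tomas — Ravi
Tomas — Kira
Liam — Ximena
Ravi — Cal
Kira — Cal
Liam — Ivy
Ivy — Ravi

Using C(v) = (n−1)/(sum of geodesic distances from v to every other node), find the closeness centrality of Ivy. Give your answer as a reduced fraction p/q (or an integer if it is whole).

Distances from Ivy: Cal:2, Kira:2, Liam:1, Ravi:1, Tomas:2, Ximena:2. Sum = 10.
n = 7, so closeness = 6/10 = 3/5.

3/5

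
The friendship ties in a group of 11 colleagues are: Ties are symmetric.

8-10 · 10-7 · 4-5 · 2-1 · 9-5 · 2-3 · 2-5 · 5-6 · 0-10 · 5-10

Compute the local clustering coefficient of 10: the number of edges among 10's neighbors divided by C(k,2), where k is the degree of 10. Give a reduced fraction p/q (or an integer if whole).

10's neighbors: 0, 5, 7, and 8 (k = 4).
Possible neighbor pairs: C(4,2) = 6. Edges among them: none → e = 0.
Clustering(10) = 0/6 = 0.

0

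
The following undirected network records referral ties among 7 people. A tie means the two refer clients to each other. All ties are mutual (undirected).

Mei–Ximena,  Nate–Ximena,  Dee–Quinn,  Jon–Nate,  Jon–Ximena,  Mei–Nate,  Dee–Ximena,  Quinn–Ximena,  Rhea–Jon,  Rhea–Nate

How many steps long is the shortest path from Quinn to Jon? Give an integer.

2

One shortest route is Quinn – Ximena – Jon, which uses 2 edges, and Quinn and Jon are not directly tied, so nothing shorter exists. So d(Quinn,Jon) = 2.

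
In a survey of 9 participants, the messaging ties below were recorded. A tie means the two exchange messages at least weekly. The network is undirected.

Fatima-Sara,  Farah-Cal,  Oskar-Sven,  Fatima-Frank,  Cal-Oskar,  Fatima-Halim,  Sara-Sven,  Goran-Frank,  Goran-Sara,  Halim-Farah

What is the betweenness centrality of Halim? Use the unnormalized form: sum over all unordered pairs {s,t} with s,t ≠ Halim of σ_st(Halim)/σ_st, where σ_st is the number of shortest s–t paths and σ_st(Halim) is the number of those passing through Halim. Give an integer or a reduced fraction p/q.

6

Pairs whose geodesics pass through Halim — Cal–Fatima: 1; Cal–Frank: 1; Farah–Fatima: 1; Farah–Frank: 1; Farah–Goran: 2/2; Farah–Sara: 1.
All other pairs contribute 0.
Summing the contributions gives betweenness(Halim) = 6.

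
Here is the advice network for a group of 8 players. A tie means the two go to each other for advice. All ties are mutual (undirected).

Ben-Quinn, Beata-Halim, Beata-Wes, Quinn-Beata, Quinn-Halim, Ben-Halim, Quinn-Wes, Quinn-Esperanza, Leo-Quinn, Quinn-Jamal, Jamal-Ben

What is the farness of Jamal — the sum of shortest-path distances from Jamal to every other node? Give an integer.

12

Distances from Jamal: Beata:2, Ben:1, Esperanza:2, Halim:2, Leo:2, Quinn:1, Wes:2.
Sum = 2 + 1 + 2 + 2 + 2 + 1 + 2 = 12.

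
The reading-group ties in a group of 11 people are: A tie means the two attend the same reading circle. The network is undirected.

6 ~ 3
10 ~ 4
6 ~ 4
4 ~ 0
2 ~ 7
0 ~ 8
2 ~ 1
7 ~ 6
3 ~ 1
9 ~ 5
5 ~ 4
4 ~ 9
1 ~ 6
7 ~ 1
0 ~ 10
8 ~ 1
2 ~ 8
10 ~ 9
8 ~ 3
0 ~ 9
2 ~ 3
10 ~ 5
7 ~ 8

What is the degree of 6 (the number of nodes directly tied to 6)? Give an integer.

6 is directly tied to 1, 3, 4, and 7. That is 4 neighbors, so the degree of 6 is 4.

4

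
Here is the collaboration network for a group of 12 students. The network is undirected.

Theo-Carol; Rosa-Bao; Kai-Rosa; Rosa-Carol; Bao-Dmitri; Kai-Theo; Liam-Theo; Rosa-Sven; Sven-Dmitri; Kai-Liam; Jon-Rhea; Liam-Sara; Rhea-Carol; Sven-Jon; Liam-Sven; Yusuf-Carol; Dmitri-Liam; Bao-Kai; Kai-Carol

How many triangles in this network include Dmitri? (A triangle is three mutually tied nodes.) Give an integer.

1

Dmitri's neighbors: Bao, Liam, and Sven.
Neighbor pairs that are themselves tied: Dmitri–Liam–Sven. Each forms one triangle with Dmitri, for 1 in total.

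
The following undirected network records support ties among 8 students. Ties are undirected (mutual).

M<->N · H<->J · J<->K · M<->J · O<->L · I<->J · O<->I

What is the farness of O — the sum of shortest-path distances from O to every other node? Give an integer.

17

Distances from O: H:3, I:1, J:2, K:3, L:1, M:3, N:4.
Sum = 3 + 1 + 2 + 3 + 1 + 3 + 4 = 17.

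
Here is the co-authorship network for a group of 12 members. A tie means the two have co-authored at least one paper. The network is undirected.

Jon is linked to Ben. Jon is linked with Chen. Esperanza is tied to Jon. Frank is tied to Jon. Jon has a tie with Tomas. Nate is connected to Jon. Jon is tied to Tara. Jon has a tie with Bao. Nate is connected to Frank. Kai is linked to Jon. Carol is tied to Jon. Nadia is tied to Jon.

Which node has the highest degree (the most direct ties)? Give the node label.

Degrees — Bao:1, Ben:1, Carol:1, Chen:1, Esperanza:1, Frank:2, Jon:11, Kai:1, Nadia:1, Nate:2, Tara:1, Tomas:1.
The maximum is 11, attained only by Jon.

Jon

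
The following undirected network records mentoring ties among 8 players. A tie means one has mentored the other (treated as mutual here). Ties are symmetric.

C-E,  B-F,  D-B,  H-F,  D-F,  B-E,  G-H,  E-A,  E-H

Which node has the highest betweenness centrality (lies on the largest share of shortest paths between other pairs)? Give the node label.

Unnormalized betweenness of each node: A:0, B:9/2, C:0, D:0, E:12, F:3, G:0, H:15/2.
E has the largest value, 12, making it the main broker — the node through which the most shortest paths run.

E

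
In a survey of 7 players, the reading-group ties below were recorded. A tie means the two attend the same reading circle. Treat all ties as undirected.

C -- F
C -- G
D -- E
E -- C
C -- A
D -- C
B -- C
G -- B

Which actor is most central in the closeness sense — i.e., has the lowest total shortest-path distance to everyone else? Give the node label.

Farness (sum of distances to all others) for each node — A:11, B:10, C:6, D:10, E:10, F:11, G:10.
The smallest farness is 6, for C, so C has the highest closeness.

C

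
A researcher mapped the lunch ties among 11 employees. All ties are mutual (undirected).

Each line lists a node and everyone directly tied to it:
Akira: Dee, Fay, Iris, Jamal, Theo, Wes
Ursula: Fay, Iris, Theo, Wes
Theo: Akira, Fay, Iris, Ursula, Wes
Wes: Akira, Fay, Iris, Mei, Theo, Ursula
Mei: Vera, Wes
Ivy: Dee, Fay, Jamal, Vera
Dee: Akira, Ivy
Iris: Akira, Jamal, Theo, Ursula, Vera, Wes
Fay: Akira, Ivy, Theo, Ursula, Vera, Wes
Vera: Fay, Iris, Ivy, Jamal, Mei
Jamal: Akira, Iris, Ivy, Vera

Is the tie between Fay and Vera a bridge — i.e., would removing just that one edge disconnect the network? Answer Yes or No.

Even without that edge, Fay still reaches Vera via Fay – Ivy – Vera, so the network stays connected. Not a bridge.

No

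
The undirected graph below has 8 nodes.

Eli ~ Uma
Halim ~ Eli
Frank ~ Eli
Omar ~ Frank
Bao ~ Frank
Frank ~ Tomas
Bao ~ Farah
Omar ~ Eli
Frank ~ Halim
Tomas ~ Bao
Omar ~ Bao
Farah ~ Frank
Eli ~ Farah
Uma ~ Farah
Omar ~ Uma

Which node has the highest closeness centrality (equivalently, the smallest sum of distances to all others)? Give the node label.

Farness (sum of distances to all others) for each node — Bao:10, Eli:9, Farah:10, Frank:8, Halim:12, Omar:10, Tomas:13, Uma:12.
The smallest farness is 8, for Frank, so Frank has the highest closeness.

Frank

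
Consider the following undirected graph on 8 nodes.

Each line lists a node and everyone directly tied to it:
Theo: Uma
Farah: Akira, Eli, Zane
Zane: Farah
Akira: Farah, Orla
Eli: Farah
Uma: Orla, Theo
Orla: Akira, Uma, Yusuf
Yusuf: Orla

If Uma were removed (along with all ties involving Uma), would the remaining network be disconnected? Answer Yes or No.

Yes

Removing Uma leaves {Akira, Eli, Farah, Orla, Yusuf, and Zane} with no path to {Theo}, so the network splits into 2 components. Uma is a cut vertex.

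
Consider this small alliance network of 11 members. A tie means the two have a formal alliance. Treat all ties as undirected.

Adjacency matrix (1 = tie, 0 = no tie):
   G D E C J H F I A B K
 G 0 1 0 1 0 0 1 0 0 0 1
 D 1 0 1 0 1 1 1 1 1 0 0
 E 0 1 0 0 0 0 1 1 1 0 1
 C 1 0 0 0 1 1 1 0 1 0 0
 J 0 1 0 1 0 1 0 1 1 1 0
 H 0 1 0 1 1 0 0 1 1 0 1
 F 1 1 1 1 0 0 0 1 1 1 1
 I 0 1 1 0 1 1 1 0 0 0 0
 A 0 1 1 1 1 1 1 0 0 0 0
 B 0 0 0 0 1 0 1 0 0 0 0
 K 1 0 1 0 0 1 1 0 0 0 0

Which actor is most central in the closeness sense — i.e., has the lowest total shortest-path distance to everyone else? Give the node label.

Farness (sum of distances to all others) for each node — A:14, B:18, C:15, D:13, E:15, F:12, G:16, H:14, I:15, J:14, K:16.
The smallest farness is 12, for F, so F has the highest closeness.

F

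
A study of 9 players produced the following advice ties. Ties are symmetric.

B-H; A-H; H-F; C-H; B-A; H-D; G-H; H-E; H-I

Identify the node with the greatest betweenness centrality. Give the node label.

H

Unnormalized betweenness of each node: A:0, B:0, C:0, D:0, E:0, F:0, G:0, H:27, I:0.
H has the largest value, 27, making it the main broker — the node through which the most shortest paths run.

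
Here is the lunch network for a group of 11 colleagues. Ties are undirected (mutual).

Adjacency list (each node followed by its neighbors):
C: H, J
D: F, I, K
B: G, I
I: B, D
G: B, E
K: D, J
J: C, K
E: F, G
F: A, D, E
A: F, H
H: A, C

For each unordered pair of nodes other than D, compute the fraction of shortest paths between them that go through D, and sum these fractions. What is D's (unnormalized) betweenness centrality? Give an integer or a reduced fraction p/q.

18

Pairs whose geodesics pass through D — G–K: 2/2; G–J: 2/2; B–K: 1; B–J: 1; B–C: 1; B–H: 1/2; B–A: 1/2; B–F: 1/2; I–K: 1; I–J: 1; I–C: 1; I–H: 1; I–A: 1; I–F: 1 … (+6 more pairs).
All other pairs contribute 0.
Summing the contributions gives betweenness(D) = 18.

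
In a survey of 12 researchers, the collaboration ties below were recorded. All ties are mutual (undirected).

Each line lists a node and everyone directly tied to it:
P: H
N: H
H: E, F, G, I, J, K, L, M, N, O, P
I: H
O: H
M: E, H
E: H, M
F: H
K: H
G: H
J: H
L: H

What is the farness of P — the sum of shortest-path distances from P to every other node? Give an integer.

21

Distances from P: E:2, F:2, G:2, H:1, I:2, J:2, K:2, L:2, M:2, N:2, O:2.
Sum = 2 + 2 + 2 + 1 + 2 + 2 + 2 + 2 + 2 + 2 + 2 = 21.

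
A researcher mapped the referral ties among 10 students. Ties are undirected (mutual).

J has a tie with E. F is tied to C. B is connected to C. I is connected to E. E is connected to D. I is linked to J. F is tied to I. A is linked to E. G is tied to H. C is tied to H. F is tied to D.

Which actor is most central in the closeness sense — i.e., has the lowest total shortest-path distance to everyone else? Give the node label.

Farness (sum of distances to all others) for each node — A:30, B:27, C:19, D:20, E:22, F:17, G:33, H:25, I:19, J:24.
The smallest farness is 17, for F, so F has the highest closeness.

F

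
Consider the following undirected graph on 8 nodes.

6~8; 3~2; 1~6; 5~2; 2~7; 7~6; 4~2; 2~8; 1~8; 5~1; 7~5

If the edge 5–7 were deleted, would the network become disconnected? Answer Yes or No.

No

Even without that edge, 5 still reaches 7 via 5 – 2 – 7, so the network stays connected. Not a bridge.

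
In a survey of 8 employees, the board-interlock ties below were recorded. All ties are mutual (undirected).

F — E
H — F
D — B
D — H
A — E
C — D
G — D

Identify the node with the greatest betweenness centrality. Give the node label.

Unnormalized betweenness of each node: A:0, B:0, C:0, D:15, E:6, F:10, G:0, H:12.
D has the largest value, 15, making it the main broker — the node through which the most shortest paths run.

D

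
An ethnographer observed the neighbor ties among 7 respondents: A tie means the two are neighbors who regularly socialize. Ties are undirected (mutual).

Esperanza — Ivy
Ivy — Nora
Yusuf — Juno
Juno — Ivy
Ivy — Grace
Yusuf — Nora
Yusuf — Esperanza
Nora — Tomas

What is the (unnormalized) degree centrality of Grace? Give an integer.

1

Grace is directly tied to Ivy. That is 1 neighbor, so the degree of Grace is 1.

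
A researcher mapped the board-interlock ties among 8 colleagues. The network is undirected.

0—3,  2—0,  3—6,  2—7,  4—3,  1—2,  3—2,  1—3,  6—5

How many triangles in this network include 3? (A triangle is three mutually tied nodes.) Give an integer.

3's neighbors: 0, 1, 2, 4, and 6.
Neighbor pairs that are themselves tied: 3–0–2; 3–1–2. Each forms one triangle with 3, for 2 in total.

2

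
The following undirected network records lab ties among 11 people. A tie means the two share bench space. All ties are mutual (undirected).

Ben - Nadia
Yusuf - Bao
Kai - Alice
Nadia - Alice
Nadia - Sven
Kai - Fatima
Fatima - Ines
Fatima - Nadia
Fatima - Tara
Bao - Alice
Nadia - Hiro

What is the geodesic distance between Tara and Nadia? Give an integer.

2

One shortest route is Tara – Fatima – Nadia, which uses 2 edges, and Tara and Nadia are not directly tied, so nothing shorter exists. So d(Tara,Nadia) = 2.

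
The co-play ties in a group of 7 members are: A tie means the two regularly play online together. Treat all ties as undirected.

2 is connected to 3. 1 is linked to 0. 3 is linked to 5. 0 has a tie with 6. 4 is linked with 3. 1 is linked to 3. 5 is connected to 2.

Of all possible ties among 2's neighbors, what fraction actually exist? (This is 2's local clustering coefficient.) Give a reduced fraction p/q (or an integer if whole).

1

2's neighbors: 3 and 5 (k = 2).
Possible neighbor pairs: C(2,2) = 1. Edges among them: 3–5 → e = 1.
Clustering(2) = 1/1.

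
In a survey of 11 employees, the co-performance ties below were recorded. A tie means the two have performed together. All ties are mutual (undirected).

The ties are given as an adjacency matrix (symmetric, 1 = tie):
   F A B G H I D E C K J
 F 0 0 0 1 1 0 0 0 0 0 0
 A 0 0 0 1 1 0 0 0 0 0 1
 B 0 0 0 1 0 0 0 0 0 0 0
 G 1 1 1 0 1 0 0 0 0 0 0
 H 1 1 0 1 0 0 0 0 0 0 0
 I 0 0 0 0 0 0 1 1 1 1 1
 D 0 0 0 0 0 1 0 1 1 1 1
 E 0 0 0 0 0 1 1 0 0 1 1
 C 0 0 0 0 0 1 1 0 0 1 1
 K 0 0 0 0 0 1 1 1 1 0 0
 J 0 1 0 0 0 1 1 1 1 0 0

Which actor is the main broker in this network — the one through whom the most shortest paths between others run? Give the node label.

Unnormalized betweenness of each node: A:24, B:0, C:3/2, D:7/4, E:3/2, F:0, G:25/2, H:7/2, I:7/4, J:101/4, K:1/4.
J has the largest value, 101/4, making it the main broker — the node through which the most shortest paths run.

J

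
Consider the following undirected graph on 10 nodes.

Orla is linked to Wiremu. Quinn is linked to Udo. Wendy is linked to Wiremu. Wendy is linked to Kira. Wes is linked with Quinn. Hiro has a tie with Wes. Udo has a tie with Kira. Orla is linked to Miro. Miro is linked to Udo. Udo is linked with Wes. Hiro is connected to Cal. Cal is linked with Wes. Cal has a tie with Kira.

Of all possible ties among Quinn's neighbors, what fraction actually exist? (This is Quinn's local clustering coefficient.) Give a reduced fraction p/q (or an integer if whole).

1

Quinn's neighbors: Udo and Wes (k = 2).
Possible neighbor pairs: C(2,2) = 1. Edges among them: Udo–Wes → e = 1.
Clustering(Quinn) = 1/1.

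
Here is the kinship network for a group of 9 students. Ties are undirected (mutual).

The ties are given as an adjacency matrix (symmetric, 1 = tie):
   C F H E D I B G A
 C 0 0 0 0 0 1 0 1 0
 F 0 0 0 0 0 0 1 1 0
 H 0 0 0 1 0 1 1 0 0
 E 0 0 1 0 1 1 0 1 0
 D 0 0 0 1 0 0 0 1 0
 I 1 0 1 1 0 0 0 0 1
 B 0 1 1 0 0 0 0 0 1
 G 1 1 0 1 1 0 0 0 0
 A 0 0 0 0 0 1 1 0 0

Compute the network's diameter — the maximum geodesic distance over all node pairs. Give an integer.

3

Eccentricity of each node (its greatest distance to any other): A:3, B:3, C:3, D:3, E:2, F:3, G:3, H:2, I:3.
The maximum eccentricity is 3, realized for instance by the pair C–B via C – I – A – B. So the diameter is 3.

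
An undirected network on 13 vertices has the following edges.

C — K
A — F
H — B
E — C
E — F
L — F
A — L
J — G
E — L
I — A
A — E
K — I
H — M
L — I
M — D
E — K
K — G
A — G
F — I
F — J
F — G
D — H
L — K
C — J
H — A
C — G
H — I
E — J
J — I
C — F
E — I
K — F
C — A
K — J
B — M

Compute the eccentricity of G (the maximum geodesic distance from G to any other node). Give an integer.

3

Distances from G: A:1, B:3, C:1, D:3, E:2, F:1, H:2, I:2, J:1, K:1, L:2, M:3.
The largest is 3 (to B, D, and M), so the eccentricity of G is 3.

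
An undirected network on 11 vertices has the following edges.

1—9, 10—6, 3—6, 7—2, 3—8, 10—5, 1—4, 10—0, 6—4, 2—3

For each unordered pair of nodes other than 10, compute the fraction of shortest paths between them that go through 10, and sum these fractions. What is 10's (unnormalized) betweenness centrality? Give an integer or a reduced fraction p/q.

Pairs whose geodesics pass through 10 — 7–0: 1; 7–5: 1; 4–0: 1; 4–5: 1; 0–3: 1; 0–8: 1; 0–2: 1; 0–9: 1; 0–6: 1; 0–1: 1; 0–5: 1; 3–5: 1; 8–5: 1; 2–5: 1 … (+3 more pairs).
All other pairs contribute 0.
Summing the contributions gives betweenness(10) = 17.

17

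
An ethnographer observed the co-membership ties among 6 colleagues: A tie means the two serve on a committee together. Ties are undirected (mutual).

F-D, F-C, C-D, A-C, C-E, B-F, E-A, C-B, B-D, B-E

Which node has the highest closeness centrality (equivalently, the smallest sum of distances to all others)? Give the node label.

C

Farness (sum of distances to all others) for each node — A:8, B:6, C:5, D:7, E:7, F:7.
The smallest farness is 5, for C, so C has the highest closeness.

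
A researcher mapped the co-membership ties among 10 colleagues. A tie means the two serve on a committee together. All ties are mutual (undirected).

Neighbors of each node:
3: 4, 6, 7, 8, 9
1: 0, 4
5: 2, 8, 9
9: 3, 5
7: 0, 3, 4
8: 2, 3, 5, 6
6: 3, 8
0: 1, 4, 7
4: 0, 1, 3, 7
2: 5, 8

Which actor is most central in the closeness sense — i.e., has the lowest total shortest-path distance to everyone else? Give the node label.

Farness (sum of distances to all others) for each node — 0:22, 1:23, 2:22, 3:13, 4:16, 5:21, 6:18, 7:17, 8:16, 9:18.
The smallest farness is 13, for 3, so 3 has the highest closeness.

3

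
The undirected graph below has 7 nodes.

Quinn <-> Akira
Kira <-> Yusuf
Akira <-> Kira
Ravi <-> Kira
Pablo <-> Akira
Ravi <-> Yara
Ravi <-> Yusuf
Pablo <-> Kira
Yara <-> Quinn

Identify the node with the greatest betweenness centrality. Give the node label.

Kira

Unnormalized betweenness of each node: Akira:3, Kira:5, Pablo:0, Quinn:3/2, Ravi:3, Yara:3/2, Yusuf:0.
Kira has the largest value, 5, making it the main broker — the node through which the most shortest paths run.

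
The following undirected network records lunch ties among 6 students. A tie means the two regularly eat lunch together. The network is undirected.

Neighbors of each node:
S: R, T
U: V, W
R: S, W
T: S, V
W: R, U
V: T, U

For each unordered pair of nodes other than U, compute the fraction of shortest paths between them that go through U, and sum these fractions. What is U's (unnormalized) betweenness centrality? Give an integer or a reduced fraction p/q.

2

Pairs whose geodesics pass through U — W–T: 1/2; W–V: 1; R–V: 1/2.
All other pairs contribute 0.
Summing the contributions gives betweenness(U) = 2.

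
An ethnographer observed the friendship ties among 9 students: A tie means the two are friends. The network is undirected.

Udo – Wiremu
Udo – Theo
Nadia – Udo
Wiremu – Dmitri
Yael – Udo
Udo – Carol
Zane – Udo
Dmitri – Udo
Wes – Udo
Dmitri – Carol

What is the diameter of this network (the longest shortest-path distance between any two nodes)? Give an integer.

Eccentricity of each node (its greatest distance to any other): Carol:2, Dmitri:2, Nadia:2, Theo:2, Udo:1, Wes:2, Wiremu:2, Yael:2, Zane:2.
The maximum eccentricity is 2, realized for instance by the pair Zane–Wes via Zane – Udo – Wes. So the diameter is 2.

2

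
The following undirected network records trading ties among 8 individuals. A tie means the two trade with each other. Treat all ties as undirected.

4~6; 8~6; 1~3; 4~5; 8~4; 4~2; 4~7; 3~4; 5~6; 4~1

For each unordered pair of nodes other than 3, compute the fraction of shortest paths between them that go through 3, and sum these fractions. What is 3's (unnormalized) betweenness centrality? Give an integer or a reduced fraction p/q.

No shortest path between any pair of other nodes passes through 3.
Summing the contributions gives betweenness(3) = 0.

0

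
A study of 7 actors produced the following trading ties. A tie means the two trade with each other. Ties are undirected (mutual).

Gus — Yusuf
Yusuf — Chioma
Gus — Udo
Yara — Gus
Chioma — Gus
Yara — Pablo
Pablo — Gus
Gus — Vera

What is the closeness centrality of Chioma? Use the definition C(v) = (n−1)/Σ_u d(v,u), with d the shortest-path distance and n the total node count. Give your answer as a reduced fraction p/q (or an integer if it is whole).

3/5

Distances from Chioma: Gus:1, Pablo:2, Udo:2, Vera:2, Yara:2, Yusuf:1. Sum = 10.
n = 7, so closeness = 6/10 = 3/5.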